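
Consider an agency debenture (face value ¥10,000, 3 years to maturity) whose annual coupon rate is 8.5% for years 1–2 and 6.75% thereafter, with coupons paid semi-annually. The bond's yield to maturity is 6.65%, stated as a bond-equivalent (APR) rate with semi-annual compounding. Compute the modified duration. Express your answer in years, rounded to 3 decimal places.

2.631 years

Periodic yield y = 0.03325. First find Macaulay duration:
  t   CF        PV=CF/(1+0.03325)^t    t·PV
  1       425.00       411.3235       411.3235
  2       425.00       398.0871       796.1742
  3       425.00       385.2766     1,155.8299
  4       425.00       372.8784     1,491.5138
  5       337.50       286.5805     1,432.9027
  6    10,337.50     8,495.3845    50,972.3069
  Σ                 10,349.5307    56,260.0510
P = 10,349.5307; Macaulay duration = 56,260.0510 / 10,349.5307 = 5.43600 half-year periods = 2.71800 years.
Modified duration = D_Mac / (1 + y) = 2.71800 / 1.03325 = 2.63053 years.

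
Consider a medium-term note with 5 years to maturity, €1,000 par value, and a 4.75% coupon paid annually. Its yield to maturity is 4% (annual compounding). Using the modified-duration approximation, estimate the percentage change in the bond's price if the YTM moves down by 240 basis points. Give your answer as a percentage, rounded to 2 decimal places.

+10.56%

Periodic yield y = 0.04. Modified duration first:
  t   CF        PV=CF/(1+0.04)^t    t·PV
  1        47.50        45.6731        45.6731
  2        47.50        43.9164        87.8328
  3        47.50        42.2273       126.6820
  4        47.50        40.6032       162.4128
  5     1,047.50       860.9686     4,304.8432
  Σ                  1,033.3887     4,727.4439
P = 1,033.3887; D_Mac = 4.57470 yrs; D_mod = 4.57470/(1+0.04) = 4.39875 yrs.
ΔP/P ≈ -D_mod · Δy = -4.39875 × (-0.024) = +0.105570 = +10.5570%.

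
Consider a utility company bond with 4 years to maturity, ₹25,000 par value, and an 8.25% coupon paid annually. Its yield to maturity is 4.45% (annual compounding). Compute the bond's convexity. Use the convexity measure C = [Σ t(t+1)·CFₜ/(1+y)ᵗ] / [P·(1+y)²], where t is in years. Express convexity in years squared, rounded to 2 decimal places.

With y = 0.0445:
  t   CF        PV=CF/(1+0.0445)^t    t·PV        t(t+1)·PV
  1     2,062.50     1,974.6290     1,974.6290       3,949.2580
  2     2,062.50     1,890.5017     3,781.0034      11,343.0101
  3     2,062.50     1,809.9585     5,429.8756      21,719.5024
  4    27,062.50    22,737.0510    90,948.2041     454,741.0205
  Σ                 28,412.1402   102,133.7121     491,752.7910
P = 28,412.1402.
Convexity = Σ t(t+1)·PV / [P·(1+y)²] = 491,752.7910 / (28,412.1402 × 1.090980) = 15.86449.

15.86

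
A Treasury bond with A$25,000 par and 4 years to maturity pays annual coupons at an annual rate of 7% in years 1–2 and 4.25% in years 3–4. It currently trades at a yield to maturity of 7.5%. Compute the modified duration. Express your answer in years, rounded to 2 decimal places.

Periodic yield y = 0.075. First find Macaulay duration:
  t   CF        PV=CF/(1+0.075)^t    t·PV
  1     1,750.00     1,627.9070     1,627.9070
  2     1,750.00     1,514.3321     3,028.6641
  3     1,062.50       855.2706     2,565.8118
  4    26,062.50    19,515.6138    78,062.4552
  Σ                 23,513.1235    85,284.8382
P = 23,513.1235; Macaulay duration = 85,284.8382 / 23,513.1235 = 3.62712 years.
Modified duration = D_Mac / (1 + y) = 3.62712 / 1.075 = 3.37406 years.

3.37 years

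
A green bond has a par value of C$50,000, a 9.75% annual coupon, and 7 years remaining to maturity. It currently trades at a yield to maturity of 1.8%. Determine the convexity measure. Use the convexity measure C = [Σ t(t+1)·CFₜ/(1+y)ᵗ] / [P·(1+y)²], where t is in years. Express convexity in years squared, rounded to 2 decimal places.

40.85

With y = 0.018:
  t   CF        PV=CF/(1+0.018)^t    t·PV        t(t+1)·PV
  1     4,875.00     4,788.8016     4,788.8016       9,577.6031
  2     4,875.00     4,704.1273     9,408.2546      28,224.7637
  3     4,875.00     4,620.9502    13,862.8505      55,451.4021
  4     4,875.00     4,539.2438    18,156.9752      90,784.8758
  5     4,875.00     4,458.9821    22,294.9106     133,769.4633
  6     4,875.00     4,380.1396    26,280.8376     183,965.8631
  7    54,875.00    48,432.8569   339,029.9981   2,712,239.9851
  Σ                 75,925.1014   433,822.6281   3,214,013.9563
P = 75,925.1014.
Convexity = Σ t(t+1)·PV / [P·(1+y)²] = 3,214,013.9563 / (75,925.1014 × 1.036324) = 40.84763.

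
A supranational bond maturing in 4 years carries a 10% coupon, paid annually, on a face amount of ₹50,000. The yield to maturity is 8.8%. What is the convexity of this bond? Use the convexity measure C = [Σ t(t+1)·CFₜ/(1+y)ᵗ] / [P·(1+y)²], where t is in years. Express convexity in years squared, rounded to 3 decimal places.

With y = 0.088:
  t   CF        PV=CF/(1+0.088)^t    t·PV        t(t+1)·PV
  1     5,000.00     4,595.5882     4,595.5882       9,191.1765
  2     5,000.00     4,223.8862     8,447.7725      25,343.3175
  3     5,000.00     3,882.2484    11,646.7452      46,586.9807
  4    55,000.00    39,250.6730   157,002.6921     785,013.4607
  Σ                 51,952.3959   181,692.7980     866,134.9353
P = 51,952.3959.
Convexity = Σ t(t+1)·PV / [P·(1+y)²] = 866,134.9353 / (51,952.3959 × 1.183744) = 14.08388.

14.084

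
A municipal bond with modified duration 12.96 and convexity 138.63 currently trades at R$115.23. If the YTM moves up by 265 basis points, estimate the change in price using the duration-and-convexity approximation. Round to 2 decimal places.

Duration effect: -D_mod·Δy = -12.96 × (+0.0265) = -0.343440
Convexity effect: ½·C·(Δy)² = 0.5 × 138.63 × (0.0265)² = +0.04867645875
ΔP/P ≈ -0.343440 + 0.04867645875 = -0.29476354125
ΔP ≈ 115.23 × (-0.29476354125) = -33.9656028582375.

-R$33.97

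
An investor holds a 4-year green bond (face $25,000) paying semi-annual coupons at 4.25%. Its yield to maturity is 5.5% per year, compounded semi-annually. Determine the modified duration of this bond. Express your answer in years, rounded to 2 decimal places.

3.61 years

Periodic yield y = 0.0275. First find Macaulay duration:
  t   CF        PV=CF/(1+0.0275)^t    t·PV
  1       531.25       517.0316       517.0316
  2       531.25       503.1938     1,006.3876
  3       531.25       489.7263     1,469.1790
  4       531.25       476.6193     1,906.4772
  5       531.25       463.8631     2,319.3153
  6       531.25       451.4482     2,708.6894
  7       531.25       439.3657     3,075.5598
  8    25,531.25    20,550.2653   164,402.1227
  Σ                 23,891.5134   177,404.7626
P = 23,891.5134; Macaulay duration = 177,404.7626 / 23,891.5134 = 7.42543 half-year periods = 3.71272 years.
Modified duration = D_Mac / (1 + y) = 3.71272 / 1.0275 = 3.61335 years.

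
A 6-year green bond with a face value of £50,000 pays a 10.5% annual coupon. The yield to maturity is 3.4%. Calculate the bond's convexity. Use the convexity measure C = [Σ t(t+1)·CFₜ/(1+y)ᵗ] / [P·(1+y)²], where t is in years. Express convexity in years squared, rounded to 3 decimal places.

With y = 0.034:
  t   CF        PV=CF/(1+0.034)^t    t·PV        t(t+1)·PV
  1     5,250.00     5,077.3694     5,077.3694      10,154.7389
  2     5,250.00     4,910.4153     9,820.8306      29,462.4919
  3     5,250.00     4,748.9510    14,246.8530      56,987.4118
  4     5,250.00     4,592.7959    18,371.1837      91,855.9185
  5     5,250.00     4,441.7756    22,208.8778     133,253.2666
  6    55,250.00    45,207.3500   271,244.0999   1,898,708.6993
  Σ                 68,978.6572   340,969.2144   2,220,422.5270
P = 68,978.6572.
Convexity = Σ t(t+1)·PV / [P·(1+y)²] = 2,220,422.5270 / (68,978.6572 × 1.069156) = 30.10785.

30.108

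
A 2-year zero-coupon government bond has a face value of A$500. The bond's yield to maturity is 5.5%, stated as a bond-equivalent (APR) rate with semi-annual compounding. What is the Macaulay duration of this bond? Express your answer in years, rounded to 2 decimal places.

2.00 years

A zero-coupon bond has a single cash flow at maturity, so its Macaulay duration equals its maturity: 2 years.
(Equivalently: 4 semi-annual periods ÷ 2 = 2 years.)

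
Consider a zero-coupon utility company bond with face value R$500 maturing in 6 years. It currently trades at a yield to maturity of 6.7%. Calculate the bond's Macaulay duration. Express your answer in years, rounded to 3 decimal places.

A zero-coupon bond has a single cash flow at maturity, so its Macaulay duration equals its maturity: 6 years.

6.000 years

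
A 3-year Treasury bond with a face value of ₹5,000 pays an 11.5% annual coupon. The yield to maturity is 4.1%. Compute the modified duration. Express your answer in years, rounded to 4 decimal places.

2.6211 years

Periodic yield y = 0.041. First find Macaulay duration:
  t   CF        PV=CF/(1+0.041)^t    t·PV
  1       575.00       552.3535       552.3535
  2       575.00       530.5989     1,061.1979
  3     5,575.00     4,941.8855    14,825.6566
  Σ                  6,024.8380    16,439.2081
P = 6,024.8380; Macaulay duration = 16,439.2081 / 6,024.8380 = 2.72857 years.
Modified duration = D_Mac / (1 + y) = 2.72857 / 1.041 = 2.62111 years.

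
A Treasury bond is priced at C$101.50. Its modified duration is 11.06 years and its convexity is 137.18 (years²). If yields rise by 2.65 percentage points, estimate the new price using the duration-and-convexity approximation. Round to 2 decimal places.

Duration effect: -D_mod·Δy = -11.06 × (+0.0265) = -0.293090
Convexity effect: ½·C·(Δy)² = 0.5 × 137.18 × (0.0265)² = +0.0481673275
ΔP/P ≈ -0.293090 + 0.0481673275 = -0.2449226725
New price ≈ 101.50 × (1 - 0.2449226725) = 76.64034874125.

C$76.64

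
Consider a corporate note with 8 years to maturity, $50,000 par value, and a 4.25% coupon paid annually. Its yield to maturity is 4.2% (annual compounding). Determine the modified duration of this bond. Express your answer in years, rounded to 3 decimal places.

6.669 years

Periodic yield y = 0.042. First find Macaulay duration:
  t   CF        PV=CF/(1+0.042)^t    t·PV
  1     2,125.00     2,039.3474     2,039.3474
  2     2,125.00     1,957.1472     3,914.2945
  3     2,125.00     1,878.2603     5,634.7809
  4     2,125.00     1,802.5531     7,210.2123
  5     2,125.00     1,729.8974     8,649.4869
  6     2,125.00     1,660.1702     9,961.0214
  7     2,125.00     1,593.2536    11,152.7750
  8    52,125.00    37,506.3080   300,050.4644
  Σ                 50,166.9372   348,612.3826
P = 50,166.9372; Macaulay duration = 348,612.3826 / 50,166.9372 = 6.94905 years.
Modified duration = D_Mac / (1 + y) = 6.94905 / 1.042 = 6.66895 years.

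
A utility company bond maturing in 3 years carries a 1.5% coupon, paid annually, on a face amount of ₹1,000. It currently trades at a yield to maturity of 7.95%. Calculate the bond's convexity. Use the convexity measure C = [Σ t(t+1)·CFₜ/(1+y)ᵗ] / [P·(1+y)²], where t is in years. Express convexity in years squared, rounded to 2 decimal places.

10.08

With y = 0.0795:
  t   CF        PV=CF/(1+0.0795)^t    t·PV        t(t+1)·PV
  1        15.00        13.8953        13.8953          27.7906
  2        15.00        12.8720        25.7440          77.2320
  3     1,015.00       806.8598     2,420.5795       9,682.3181
  Σ                    833.6272     2,460.2189       9,787.3408
P = 833.6272.
Convexity = Σ t(t+1)·PV / [P·(1+y)²] = 9,787.3408 / (833.6272 × 1.165320) = 10.07506.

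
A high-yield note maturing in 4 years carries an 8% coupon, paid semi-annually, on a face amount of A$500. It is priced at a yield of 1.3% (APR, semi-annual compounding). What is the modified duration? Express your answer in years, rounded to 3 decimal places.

3.541 years

Periodic yield y = 0.0065. First find Macaulay duration:
  t   CF        PV=CF/(1+0.0065)^t    t·PV
  1        20.00        19.8708        19.8708
  2        20.00        19.7425        39.4850
  3        20.00        19.6150        58.8450
  4        20.00        19.4883        77.9534
  5        20.00        19.3625        96.8124
  6        20.00        19.2374       115.4247
  7        20.00        19.1132       133.7924
  8       520.00       493.7341     3,949.8727
  Σ                    630.1639     4,492.0565
P = 630.1639; Macaulay duration = 4,492.0565 / 630.1639 = 7.12839 half-year periods = 3.56420 years.
Modified duration = D_Mac / (1 + y) = 3.56420 / 1.0065 = 3.54118 years.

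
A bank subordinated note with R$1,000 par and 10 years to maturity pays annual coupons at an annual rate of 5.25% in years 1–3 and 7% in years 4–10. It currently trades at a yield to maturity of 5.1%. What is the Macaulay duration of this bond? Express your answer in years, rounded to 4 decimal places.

7.9441 years

Periodic yield y = 0.051. Discount each cash flow and weight by its year:
  t   CF        PV=CF/(1+0.051)^t    t·PV
  1        52.50        49.9524        49.9524
  2        52.50        47.5285        95.0569
  3        52.50        45.2221       135.6664
  4        70.00        57.3703       229.4812
  5        70.00        54.5864       272.9320
  6        70.00        51.9376       311.6255
  7        70.00        49.4173       345.9211
  8        70.00        47.0193       376.1545
  9        70.00        44.7377       402.6392
  10    1,070.00       650.6638     6,506.6376
  Σ                  1,098.4354     8,726.0670
Price P = Σ PV = 1,098.4354.
Macaulay duration = Σ(t·PV) / P = 8,726.0670 / 1,098.4354 = 7.94409 years.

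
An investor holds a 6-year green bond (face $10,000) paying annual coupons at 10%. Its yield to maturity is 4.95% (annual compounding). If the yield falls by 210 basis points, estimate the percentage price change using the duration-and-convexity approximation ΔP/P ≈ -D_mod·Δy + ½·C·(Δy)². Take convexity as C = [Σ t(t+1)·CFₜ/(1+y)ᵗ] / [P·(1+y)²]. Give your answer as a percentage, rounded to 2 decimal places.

With y = 0.0495:
  t   CF        PV=CF/(1+0.0495)^t    t·PV        t(t+1)·PV
  1     1,000.00       952.8347       952.8347       1,905.6694
  2     1,000.00       907.8939     1,815.7879       5,447.3636
  3     1,000.00       865.0728     2,595.2185      10,380.8739
  4     1,000.00       824.2714     3,297.0856      16,485.4279
  5     1,000.00       785.3944     3,926.9719      23,561.8312
  6    11,000.00     8,231.8610    49,391.1659     345,738.1613
  Σ                 12,567.3282    61,979.0644     403,519.3273
P = 12,567.3282; D_Mac = 4.93176 yrs; D_mod = 4.69915 yrs; C = 29.15120.
Duration effect: -4.69915 × (-0.021) = +0.098682
Convexity effect: 0.5 × 29.15120 × (-0.021)² = +0.0064278
ΔP/P ≈ +0.098682 + 0.0064278 = +0.105110 = +10.5110%.

+10.51%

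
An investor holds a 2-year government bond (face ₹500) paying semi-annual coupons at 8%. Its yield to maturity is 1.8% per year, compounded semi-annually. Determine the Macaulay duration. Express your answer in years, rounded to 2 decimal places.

Periodic yield y = 0.009. Discount each cash flow and weight by its period:
  t   CF        PV=CF/(1+0.009)^t    t·PV
  1        20.00        19.8216        19.8216
  2        20.00        19.6448        39.2896
  3        20.00        19.4696        58.4087
  4       520.00       501.6937     2,006.7749
  Σ                    560.6297     2,124.2949
Price P = Σ PV = 560.6297.
Macaulay duration = Σ(t·PV) / P = 2,124.2949 / 560.6297 = 3.78912 half-year periods.
In years: 3.78912 / 2 = 1.89456 years.

1.89 years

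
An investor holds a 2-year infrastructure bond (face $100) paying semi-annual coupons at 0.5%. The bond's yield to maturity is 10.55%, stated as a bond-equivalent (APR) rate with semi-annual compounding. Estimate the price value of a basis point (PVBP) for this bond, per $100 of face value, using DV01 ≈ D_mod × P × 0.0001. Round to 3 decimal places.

$0.016

Periodic yield y = 0.05275.
  t   CF        PV=CF/(1+0.05275)^t    t·PV
  1         0.25         0.2375         0.2375
  2         0.25         0.2256         0.4511
  3         0.25         0.2143         0.6428
  4       100.25        81.6175       326.4701
  Σ                     82.2948       327.8015
P = 82.2948; D_Mac = 3.98326 half-year periods = 1.99163 yrs; D_mod = 1.89183 yrs.
DV01 ≈ 1.89183 × 82.2948 × 0.0001 = 0.015569.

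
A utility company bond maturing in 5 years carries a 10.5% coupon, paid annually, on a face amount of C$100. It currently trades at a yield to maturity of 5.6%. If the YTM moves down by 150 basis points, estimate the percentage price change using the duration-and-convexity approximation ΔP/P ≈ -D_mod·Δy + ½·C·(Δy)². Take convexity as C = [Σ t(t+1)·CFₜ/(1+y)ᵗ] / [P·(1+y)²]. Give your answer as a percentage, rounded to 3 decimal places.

+6.234%

With y = 0.056:
  t   CF        PV=CF/(1+0.056)^t    t·PV        t(t+1)·PV
  1        10.50         9.9432         9.9432          19.8864
  2        10.50         9.4159        18.8318          56.4954
  3        10.50         8.9166        26.7497         106.9988
  4        10.50         8.4437        33.7749         168.8743
  5       110.50        84.1478       420.7389       2,524.4335
  Σ                    120.8671       510.0384       2,876.6884
P = 120.8671; D_Mac = 4.21983 yrs; D_mod = 3.99605 yrs; C = 21.34306.
Duration effect: -3.99605 × (-0.015) = +0.059941
Convexity effect: 0.5 × 21.34306 × (-0.015)² = +0.0024011
ΔP/P ≈ +0.059941 + 0.0024011 = +0.062342 = +6.2342%.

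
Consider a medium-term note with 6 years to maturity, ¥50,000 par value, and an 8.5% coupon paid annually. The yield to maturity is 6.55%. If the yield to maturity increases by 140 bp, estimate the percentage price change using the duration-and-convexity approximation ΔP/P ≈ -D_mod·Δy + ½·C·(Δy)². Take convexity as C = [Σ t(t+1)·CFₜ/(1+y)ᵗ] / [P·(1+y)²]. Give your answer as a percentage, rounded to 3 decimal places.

-6.277%

With y = 0.0655:
  t   CF        PV=CF/(1+0.0655)^t    t·PV        t(t+1)·PV
  1     4,250.00     3,988.7377     3,988.7377       7,977.4754
  2     4,250.00     3,743.5361     7,487.0721      22,461.2164
  3     4,250.00     3,513.4079    10,540.2236      42,160.8943
  4     4,250.00     3,297.4264    13,189.7057      65,948.5285
  5     4,250.00     3,094.7221    15,473.6106      92,841.6637
  6    54,250.00    37,074.8172   222,448.9031   1,557,142.3218
  Σ                 54,712.6473   273,128.2528   1,788,532.1001
P = 54,712.6473; D_Mac = 4.99205 yrs; D_mod = 4.68517 yrs; C = 28.79401.
Duration effect: -4.68517 × (+0.014) = -0.065592
Convexity effect: 0.5 × 28.79401 × (0.014)² = +0.0028218
ΔP/P ≈ -0.065592 + 0.0028218 = -0.062771 = -6.2771%.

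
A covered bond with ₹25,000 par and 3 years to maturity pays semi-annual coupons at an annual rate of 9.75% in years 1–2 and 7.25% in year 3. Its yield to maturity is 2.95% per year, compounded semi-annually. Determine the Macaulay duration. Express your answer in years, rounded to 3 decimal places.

Periodic yield y = 0.01475. Discount each cash flow and weight by its period:
  t   CF        PV=CF/(1+0.01475)^t    t·PV
  1     1,218.75     1,201.0347     1,201.0347
  2     1,218.75     1,183.5770     2,367.1540
  3     1,218.75     1,166.3730     3,499.1189
  4     1,218.75     1,149.4190     4,597.6762
  5       906.25       842.2727     4,211.3635
  6    25,906.25    23,727.4022   142,364.4133
  Σ                 29,270.0786   158,240.7606
Price P = Σ PV = 29,270.0786.
Macaulay duration = Σ(t·PV) / P = 158,240.7606 / 29,270.0786 = 5.40623 half-year periods.
In years: 5.40623 / 2 = 2.70311 years.

2.703 years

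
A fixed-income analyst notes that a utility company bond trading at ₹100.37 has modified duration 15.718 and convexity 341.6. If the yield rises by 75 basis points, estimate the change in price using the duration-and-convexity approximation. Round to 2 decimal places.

Duration effect: -D_mod·Δy = -15.718 × (+0.0075) = -0.117885
Convexity effect: ½·C·(Δy)² = 0.5 × 341.6 × (0.0075)² = +0.0096075
ΔP/P ≈ -0.117885 + 0.0096075 = -0.1082775
ΔP ≈ 100.37 × (-0.1082775) = -10.867812675.

-₹10.87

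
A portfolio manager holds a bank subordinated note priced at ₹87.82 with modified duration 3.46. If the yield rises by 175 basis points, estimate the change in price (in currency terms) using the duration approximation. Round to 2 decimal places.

Duration approximation: ΔP/P ≈ -D_mod · Δy = -3.46 × (+0.0175) = -0.060550.
ΔP ≈ 87.82 × (-0.060550) = -5.317501.

-₹5.32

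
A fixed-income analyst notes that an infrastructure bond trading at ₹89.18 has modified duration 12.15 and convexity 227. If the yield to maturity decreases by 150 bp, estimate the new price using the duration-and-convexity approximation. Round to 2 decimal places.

Duration effect: -D_mod·Δy = -12.15 × (-0.015) = +0.182250
Convexity effect: ½·C·(Δy)² = 0.5 × 227 × (-0.015)² = +0.0255375
ΔP/P ≈ +0.182250 + 0.0255375 = +0.2077875
New price ≈ 89.18 × (1 + 0.2077875) = 107.71048925.

₹107.71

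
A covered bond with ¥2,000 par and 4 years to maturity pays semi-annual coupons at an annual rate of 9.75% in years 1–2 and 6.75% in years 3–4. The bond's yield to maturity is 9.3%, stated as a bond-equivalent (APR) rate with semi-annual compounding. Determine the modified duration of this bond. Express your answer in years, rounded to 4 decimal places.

3.2681 years

Periodic yield y = 0.0465. First find Macaulay duration:
  t   CF        PV=CF/(1+0.0465)^t    t·PV
  1        97.50        93.1677        93.1677
  2        97.50        89.0279       178.0558
  3        97.50        85.0721       255.2162
  4        97.50        81.2920       325.1679
  5        67.50        53.7784       268.8918
  6        67.50        51.3888       308.3327
  7        67.50        49.1054       343.7377
  8     2,067.50     1,437.2478    11,497.9825
  Σ                  1,940.0800    13,270.5524
P = 1,940.0800; Macaulay duration = 13,270.5524 / 1,940.0800 = 6.84021 half-year periods = 3.42010 years.
Modified duration = D_Mac / (1 + y) = 3.42010 / 1.0465 = 3.26814 years.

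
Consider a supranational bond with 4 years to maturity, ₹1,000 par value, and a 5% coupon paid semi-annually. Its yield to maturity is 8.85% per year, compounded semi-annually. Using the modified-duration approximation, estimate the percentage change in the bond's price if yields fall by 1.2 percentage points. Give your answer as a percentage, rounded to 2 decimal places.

Periodic yield y = 0.04425. Modified duration first:
  t   CF        PV=CF/(1+0.04425)^t    t·PV
  1        25.00        23.9406        23.9406
  2        25.00        22.9261        45.8523
  3        25.00        21.9547        65.8640
  4        25.00        21.0243        84.0973
  5        25.00        20.1334       100.6671
  6        25.00        19.2803       115.6816
  7        25.00        18.4633       129.2429
  8     1,025.00       724.9165     5,799.3321
  Σ                    872.6392     6,364.6779
P = 872.6392; D_Mac = 7.29360 half-year periods = 3.64680 yrs; D_mod = 3.64680/(1+0.04425) = 3.49227 yrs.
ΔP/P ≈ -D_mod · Δy = -3.49227 × (-0.012) = +0.041907 = +4.1907%.

+4.19%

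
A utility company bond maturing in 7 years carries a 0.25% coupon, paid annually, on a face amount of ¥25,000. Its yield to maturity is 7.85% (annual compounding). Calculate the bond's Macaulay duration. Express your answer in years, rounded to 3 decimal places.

6.928 years

Periodic yield y = 0.0785. Discount each cash flow and weight by its year:
  t   CF        PV=CF/(1+0.0785)^t    t·PV
  1        62.50        57.9509        57.9509
  2        62.50        53.7328       107.4657
  3        62.50        49.8218       149.4655
  4        62.50        46.1955       184.7819
  5        62.50        42.8331       214.1654
  6        62.50        39.7154       238.2925
  7    25,062.50    14,766.6963   103,366.8743
  Σ                 15,056.9458   104,318.9961
Price P = Σ PV = 15,056.9458.
Macaulay duration = Σ(t·PV) / P = 104,318.9961 / 15,056.9458 = 6.92830 years.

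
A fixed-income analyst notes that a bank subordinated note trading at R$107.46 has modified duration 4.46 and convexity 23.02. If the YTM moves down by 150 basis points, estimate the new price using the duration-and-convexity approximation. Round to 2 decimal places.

R$114.93

Duration effect: -D_mod·Δy = -4.46 × (-0.015) = +0.066900
Convexity effect: ½·C·(Δy)² = 0.5 × 23.02 × (-0.015)² = +0.00258975
ΔP/P ≈ +0.066900 + 0.00258975 = +0.06948975
New price ≈ 107.46 × (1 + 0.06948975) = 114.927368535.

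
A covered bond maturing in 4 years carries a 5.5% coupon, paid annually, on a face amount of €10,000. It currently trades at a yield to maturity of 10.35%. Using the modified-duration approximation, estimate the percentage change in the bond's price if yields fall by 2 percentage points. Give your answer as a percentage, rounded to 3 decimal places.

+6.649%

Periodic yield y = 0.1035. Modified duration first:
  t   CF        PV=CF/(1+0.1035)^t    t·PV
  1       550.00       498.4141       498.4141
  2       550.00       451.6666       903.3333
  3       550.00       409.3037     1,227.9111
  4    10,550.00     7,114.8068    28,459.2271
  Σ                  8,474.1913    31,088.8856
P = 8,474.1913; D_Mac = 3.66866 yrs; D_mod = 3.66866/(1+0.1035) = 3.32456 yrs.
ΔP/P ≈ -D_mod · Δy = -3.32456 × (-0.02) = +0.066491 = +6.6491%.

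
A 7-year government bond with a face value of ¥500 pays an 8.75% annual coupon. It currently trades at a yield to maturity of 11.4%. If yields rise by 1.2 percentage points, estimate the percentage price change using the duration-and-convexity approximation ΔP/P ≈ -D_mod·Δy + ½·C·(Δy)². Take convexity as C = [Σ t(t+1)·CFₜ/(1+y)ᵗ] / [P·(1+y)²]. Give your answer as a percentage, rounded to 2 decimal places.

-5.60%

With y = 0.114:
  t   CF        PV=CF/(1+0.114)^t    t·PV        t(t+1)·PV
  1        43.75        39.2729        39.2729          78.5458
  2        43.75        35.2539        70.5079         211.5236
  3        43.75        31.6463        94.9388         379.7552
  4        43.75        28.4078       113.6311         568.1556
  5        43.75        25.5007       127.5035         765.0210
  6        43.75        22.8911       137.3467         961.4268
  7       543.75       255.3894     1,787.7261      14,301.8086
  Σ                    438.3621     2,370.9269      17,266.2366
P = 438.3621; D_Mac = 5.40860 yrs; D_mod = 4.85512 yrs; C = 31.73908.
Duration effect: -4.85512 × (+0.012) = -0.058261
Convexity effect: 0.5 × 31.73908 × (0.012)² = +0.0022852
ΔP/P ≈ -0.058261 + 0.0022852 = -0.055976 = -5.5976%.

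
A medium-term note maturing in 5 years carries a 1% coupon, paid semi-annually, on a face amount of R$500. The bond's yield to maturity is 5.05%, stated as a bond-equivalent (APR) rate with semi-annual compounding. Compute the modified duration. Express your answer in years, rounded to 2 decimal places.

Periodic yield y = 0.02525. First find Macaulay duration:
  t   CF        PV=CF/(1+0.02525)^t    t·PV
  1         2.50         2.4384         2.4384
  2         2.50         2.3784         4.7568
  3         2.50         2.3198         6.9594
  4         2.50         2.2627         9.0507
  5         2.50         2.2069        11.0347
  6         2.50         2.1526        12.9155
  7         2.50         2.0996        14.6970
  8         2.50         2.0479        16.3829
  9         2.50         1.9974        17.9769
  10      502.50       391.5960     3,915.9604
  Σ                    411.4997     4,012.1727
P = 411.4997; Macaulay duration = 4,012.1727 / 411.4997 = 9.75012 half-year periods = 4.87506 years.
Modified duration = D_Mac / (1 + y) = 4.87506 / 1.02525 = 4.75500 years.

4.75 years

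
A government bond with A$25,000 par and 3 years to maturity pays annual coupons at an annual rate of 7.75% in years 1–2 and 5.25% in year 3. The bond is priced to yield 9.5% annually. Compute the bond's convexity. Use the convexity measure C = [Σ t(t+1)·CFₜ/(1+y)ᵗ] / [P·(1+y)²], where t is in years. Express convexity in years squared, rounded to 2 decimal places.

With y = 0.095:
  t   CF        PV=CF/(1+0.095)^t    t·PV        t(t+1)·PV
  1     1,937.50     1,769.4064     1,769.4064       3,538.8128
  2     1,937.50     1,615.8962     3,231.7925       9,695.3775
  3    26,312.50    20,041.0170    60,123.0509     240,492.2036
  Σ                 23,426.3196    65,124.2498     253,726.3938
P = 23,426.3196.
Convexity = Σ t(t+1)·PV / [P·(1+y)²] = 253,726.3938 / (23,426.3196 × 1.199025) = 9.03303.

9.03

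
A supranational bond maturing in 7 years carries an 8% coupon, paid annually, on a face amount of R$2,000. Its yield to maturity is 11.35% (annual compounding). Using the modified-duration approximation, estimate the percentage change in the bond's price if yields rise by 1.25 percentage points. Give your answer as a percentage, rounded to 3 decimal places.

Periodic yield y = 0.1135. Modified duration first:
  t   CF        PV=CF/(1+0.1135)^t    t·PV
  1       160.00       143.6911       143.6911
  2       160.00       129.0445       258.0890
  3       160.00       115.8909       347.6727
  4       160.00       104.0780       416.3122
  5       160.00        93.4693       467.3464
  6       160.00        83.9419       503.6512
  7     2,160.00     1,017.7057     7,123.9398
  Σ                  1,687.8213     9,260.7024
P = 1,687.8213; D_Mac = 5.48678 yrs; D_mod = 5.48678/(1+0.1135) = 4.92751 yrs.
ΔP/P ≈ -D_mod · Δy = -4.92751 × (+0.0125) = -0.061594 = -6.1594%.

-6.159%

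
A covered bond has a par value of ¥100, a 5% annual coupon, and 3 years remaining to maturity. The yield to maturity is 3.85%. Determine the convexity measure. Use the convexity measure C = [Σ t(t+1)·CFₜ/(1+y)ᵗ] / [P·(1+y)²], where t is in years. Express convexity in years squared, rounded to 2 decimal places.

10.44

With y = 0.0385:
  t   CF        PV=CF/(1+0.0385)^t    t·PV        t(t+1)·PV
  1         5.00         4.8146         4.8146           9.6293
  2         5.00         4.6361         9.2723          27.8169
  3       105.00        93.7497       281.2490       1,124.9962
  Σ                    103.2005       295.3360       1,162.4423
P = 103.2005.
Convexity = Σ t(t+1)·PV / [P·(1+y)²] = 1,162.4423 / (103.2005 × 1.078482) = 10.44424.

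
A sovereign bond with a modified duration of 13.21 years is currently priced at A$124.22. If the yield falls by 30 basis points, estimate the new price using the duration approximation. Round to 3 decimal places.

Duration approximation: ΔP/P ≈ -D_mod · Δy = -13.21 × (-0.003) = +0.039630.
New price ≈ 124.22 × (1 + 0.039630) = 129.1428386.

A$129.143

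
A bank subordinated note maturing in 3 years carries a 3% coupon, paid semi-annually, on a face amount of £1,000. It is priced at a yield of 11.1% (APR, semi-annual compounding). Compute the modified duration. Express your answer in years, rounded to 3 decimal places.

Periodic yield y = 0.0555. First find Macaulay duration:
  t   CF        PV=CF/(1+0.0555)^t    t·PV
  1        15.00        14.2113        14.2113
  2        15.00        13.4640        26.9280
  3        15.00        12.7561        38.2682
  4        15.00        12.0853        48.3413
  5        15.00        11.4499        57.2493
  6     1,015.00       734.0347     4,404.2085
  Σ                    798.0013     4,589.2065
P = 798.0013; Macaulay duration = 4,589.2065 / 798.0013 = 5.75088 half-year periods = 2.87544 years.
Modified duration = D_Mac / (1 + y) = 2.87544 / 1.0555 = 2.72424 years.

2.724 years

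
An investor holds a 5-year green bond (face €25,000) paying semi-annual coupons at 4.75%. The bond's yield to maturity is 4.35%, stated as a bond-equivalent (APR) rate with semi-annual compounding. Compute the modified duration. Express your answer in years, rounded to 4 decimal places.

Periodic yield y = 0.02175. First find Macaulay duration:
  t   CF        PV=CF/(1+0.02175)^t    t·PV
  1       593.75       581.1108       581.1108
  2       593.75       568.7407     1,137.4815
  3       593.75       556.6339     1,669.9018
  4       593.75       544.7849     2,179.1395
  5       593.75       533.1880     2,665.9401
  6       593.75       521.8381     3,131.0283
  7       593.75       510.7297     3,575.1078
  8       593.75       499.8578     3,998.8622
  9       593.75       489.2173     4,402.9557
  10   25,593.75    20,638.9434   206,389.4338
  Σ                 25,445.0446   229,730.9615
P = 25,445.0446; Macaulay duration = 229,730.9615 / 25,445.0446 = 9.02851 half-year periods = 4.51426 years.
Modified duration = D_Mac / (1 + y) = 4.51426 / 1.02175 = 4.41816 years.

4.4182 years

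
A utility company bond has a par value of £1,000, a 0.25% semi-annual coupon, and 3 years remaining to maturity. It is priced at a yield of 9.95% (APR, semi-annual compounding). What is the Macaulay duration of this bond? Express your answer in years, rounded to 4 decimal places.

Periodic yield y = 0.04975. Discount each cash flow and weight by its period:
  t   CF        PV=CF/(1+0.04975)^t    t·PV
  1         1.25         1.1908         1.1908
  2         1.25         1.1343         2.2687
  3         1.25         1.0806         3.2417
  4         1.25         1.0294         4.1174
  5         1.25         0.9806         4.9029
  6     1,001.25       748.2164     4,489.2985
  Σ                    753.6320     4,505.0199
Price P = Σ PV = 753.6320.
Macaulay duration = Σ(t·PV) / P = 4,505.0199 / 753.6320 = 5.97774 half-year periods.
In years: 5.97774 / 2 = 2.98887 years.

2.9889 years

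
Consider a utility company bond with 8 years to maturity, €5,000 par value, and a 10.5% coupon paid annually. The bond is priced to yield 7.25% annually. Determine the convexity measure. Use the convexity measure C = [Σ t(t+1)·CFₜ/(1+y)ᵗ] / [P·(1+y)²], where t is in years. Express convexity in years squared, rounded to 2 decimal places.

With y = 0.0725:
  t   CF        PV=CF/(1+0.0725)^t    t·PV        t(t+1)·PV
  1       525.00       489.5105       489.5105         979.0210
  2       525.00       456.4200       912.8401       2,738.5202
  3       525.00       425.5665     1,276.6994       5,106.7976
  4       525.00       396.7986     1,587.1943       7,935.9714
  5       525.00       369.9754     1,849.8768      11,099.2607
  6       525.00       344.9654     2,069.7922      14,488.5455
  7       525.00       321.6460     2,251.5222      18,012.1778
  8     5,525.00     3,156.1227    25,248.9814     227,240.8326
  Σ                  5,961.0050    35,686.4169     287,601.1269
P = 5,961.0050.
Convexity = Σ t(t+1)·PV / [P·(1+y)²] = 287,601.1269 / (5,961.0050 × 1.150256) = 41.94464.

41.94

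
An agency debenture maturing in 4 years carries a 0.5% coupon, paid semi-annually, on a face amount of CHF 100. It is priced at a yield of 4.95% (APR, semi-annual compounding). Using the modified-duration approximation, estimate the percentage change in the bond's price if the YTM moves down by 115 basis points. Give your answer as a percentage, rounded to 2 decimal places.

+4.45%

Periodic yield y = 0.02475. Modified duration first:
  t   CF        PV=CF/(1+0.02475)^t    t·PV
  1         0.25         0.2440         0.2440
  2         0.25         0.2381         0.4761
  3         0.25         0.2323         0.6970
  4         0.25         0.2267         0.9068
  5         0.25         0.2212         1.1062
  6         0.25         0.2159         1.2953
  7         0.25         0.2107         1.4747
  8       100.25        82.4406       659.5245
  Σ                     84.0294       665.7247
P = 84.0294; D_Mac = 7.92252 half-year periods = 3.96126 yrs; D_mod = 3.96126/(1+0.02475) = 3.86559 yrs.
ΔP/P ≈ -D_mod · Δy = -3.86559 × (-0.0115) = +0.044454 = +4.4454%.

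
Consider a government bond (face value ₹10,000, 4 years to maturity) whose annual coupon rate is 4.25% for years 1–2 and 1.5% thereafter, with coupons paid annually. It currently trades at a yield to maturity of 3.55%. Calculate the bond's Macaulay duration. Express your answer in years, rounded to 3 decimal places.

3.779 years

Periodic yield y = 0.0355. Discount each cash flow and weight by its year:
  t   CF        PV=CF/(1+0.0355)^t    t·PV
  1       425.00       410.4297       410.4297
  2       425.00       396.3590       792.7180
  3       150.00       135.0955       405.2866
  4    10,150.00     8,828.0672    35,312.2687
  Σ                  9,769.9514    36,920.7030
Price P = Σ PV = 9,769.9514.
Macaulay duration = Σ(t·PV) / P = 36,920.7030 / 9,769.9514 = 3.77901 years.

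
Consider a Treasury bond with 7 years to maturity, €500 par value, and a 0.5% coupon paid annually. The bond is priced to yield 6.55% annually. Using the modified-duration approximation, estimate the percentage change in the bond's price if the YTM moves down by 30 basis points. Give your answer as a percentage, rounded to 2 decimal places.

+1.93%

Periodic yield y = 0.0655. Modified duration first:
  t   CF        PV=CF/(1+0.0655)^t    t·PV
  1         2.50         2.3463         2.3463
  2         2.50         2.2021         4.4042
  3         2.50         2.0667         6.2001
  4         2.50         1.9397         7.7587
  5         2.50         1.8204         9.1021
  6         2.50         1.7085        10.2511
  7       502.50       322.3012     2,256.1082
  Σ                    334.3849     2,296.1707
P = 334.3849; D_Mac = 6.86685 yrs; D_mod = 6.86685/(1+0.0655) = 6.44472 yrs.
ΔP/P ≈ -D_mod · Δy = -6.44472 × (-0.003) = +0.019334 = +1.9334%.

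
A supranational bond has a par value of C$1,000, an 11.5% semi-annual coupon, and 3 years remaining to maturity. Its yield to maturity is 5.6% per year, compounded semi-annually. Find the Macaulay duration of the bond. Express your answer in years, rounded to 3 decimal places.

2.651 years

Periodic yield y = 0.028. Discount each cash flow and weight by its period:
  t   CF        PV=CF/(1+0.028)^t    t·PV
  1        57.50        55.9339        55.9339
  2        57.50        54.4104       108.8207
  3        57.50        52.9284       158.7851
  4        57.50        51.4867       205.9470
  5        57.50        50.0844       250.4219
  6     1,057.50       896.0282     5,376.1693
  Σ                  1,160.8719     6,156.0778
Price P = Σ PV = 1,160.8719.
Macaulay duration = Σ(t·PV) / P = 6,156.0778 / 1,160.8719 = 5.30298 half-year periods.
In years: 5.30298 / 2 = 2.65149 years.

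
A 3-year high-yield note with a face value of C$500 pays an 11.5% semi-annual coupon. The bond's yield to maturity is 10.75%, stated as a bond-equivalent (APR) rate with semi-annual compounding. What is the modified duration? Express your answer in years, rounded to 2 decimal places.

2.49 years

Periodic yield y = 0.05375. First find Macaulay duration:
  t   CF        PV=CF/(1+0.05375)^t    t·PV
  1        28.75        27.2835        27.2835
  2        28.75        25.8918        51.7837
  3        28.75        24.5711        73.7134
  4        28.75        23.3178        93.2712
  5        28.75        22.1284       110.6420
  6       528.75       386.2112     2,317.2671
  Σ                    509.4038     2,673.9609
P = 509.4038; Macaulay duration = 2,673.9609 / 509.4038 = 5.24920 half-year periods = 2.62460 years.
Modified duration = D_Mac / (1 + y) = 2.62460 / 1.05375 = 2.49072 years.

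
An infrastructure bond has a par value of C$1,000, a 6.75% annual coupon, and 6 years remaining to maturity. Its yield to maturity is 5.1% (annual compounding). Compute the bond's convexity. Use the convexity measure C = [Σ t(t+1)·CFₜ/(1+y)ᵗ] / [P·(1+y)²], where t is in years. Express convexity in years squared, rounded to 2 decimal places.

With y = 0.051:
  t   CF        PV=CF/(1+0.051)^t    t·PV        t(t+1)·PV
  1        67.50        64.2245        64.2245         128.4491
  2        67.50        61.1080       122.2161         366.6482
  3        67.50        58.1428       174.4283         697.7131
  4        67.50        55.3214       221.2855       1,106.4274
  5        67.50        52.6369       263.1844       1,579.1066
  6     1,067.50       792.0482     4,752.2889      33,266.0226
  Σ                  1,083.4818     5,597.6277      37,144.3669
P = 1,083.4818.
Convexity = Σ t(t+1)·PV / [P·(1+y)²] = 37,144.3669 / (1,083.4818 × 1.104601) = 31.03601.

31.04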